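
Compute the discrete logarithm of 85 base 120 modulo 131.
19

Baby-step giant-step with step n = ⌈√131⌉ = 12.
Baby steps 120^j mod 131 (j:value) for j=0..11: 0:1, 1:120, 2:121, 3:110, 4:100, 5:79, 6:48, 7:127, 8:44, 9:40, 10:84, 11:124.
Giant-step multiplier: 120^(-12) ≡ 120^(130-12) = 120^118 ≡ 114 (mod 131).
Giant steps γ_i = 85·114^i mod 131: γ_0=85, γ_1=127 (in table at j=7).
x = i·n + j = 1·12 + 7 = 19.
Check: 120^19 ≡ 85 (mod 131).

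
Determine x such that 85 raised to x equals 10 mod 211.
133

Baby-step giant-step with step n = ⌈√211⌉ = 15.
Baby steps 85^j mod 211 (j:value) for j=0..14: 0:1, 1:85, 2:51, 3:115, 4:69, 5:168, 6:143, 7:128, 8:119, 9:198, 10:161, 11:181, 12:193, 13:158, 14:137.
Giant-step multiplier: 85^(-15) ≡ 85^(210-15) = 85^195 ≡ 153 (mod 211).
Giant steps γ_i = 10·153^i mod 211: γ_0=10, γ_1=53, γ_2=91, γ_3=208, γ_4=174, γ_5=36, γ_6=22, γ_7=201, γ_8=158 (in table at j=13).
x = i·n + j = 8·15 + 13 = 133.
Check: 85^133 ≡ 10 (mod 211).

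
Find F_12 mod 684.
144

Matrix identity: Q^n = [[F_(n+1), F_n], [F_n, F_(n-1)]] with Q = [[1,1],[1,0]].
n = 12 = 1100₂. Square-and-multiply, entries mod 684:
Q^1 = [[1,1],[1,0]]
Q^3 = (Q^1)²·Q = [[3,2],[2,1]]
Q^6 = (Q^3)² = [[13,8],[8,5]]
Q^12 = (Q^6)² = [[233,144],[144,89]]
F_12 mod 684 = Q^12[0][1] = 144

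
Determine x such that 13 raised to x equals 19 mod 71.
4

Baby-step giant-step with step n = ⌈√71⌉ = 9.
Baby steps 13^j mod 71 (j:value) for j=0..8: 0:1, 1:13, 2:27, 3:67, 4:19, 5:34, 6:16, 7:66, 8:6.
h = 19 is already in the table at j=4, so x = 4.
Check: 13^4 ≡ 19 (mod 71).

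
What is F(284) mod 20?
13

Matrix identity: Q^n = [[F_(n+1), F_n], [F_n, F_(n-1)]] with Q = [[1,1],[1,0]].
n = 284 = 100011100₂. Square-and-multiply, entries mod 20:
Q^1 = [[1,1],[1,0]]
Q^2 = (Q^1)² = [[2,1],[1,1]]
Q^4 = (Q^2)² = [[5,3],[3,2]]
Q^8 = (Q^4)² = [[14,1],[1,13]]
Q^17 = (Q^8)²·Q = [[4,17],[17,7]]
Q^35 = (Q^17)²·Q = [[12,5],[5,7]]
Q^71 = (Q^35)²·Q = [[4,9],[9,15]]
Q^142 = (Q^71)² = [[17,11],[11,6]]
Q^284 = (Q^142)² = [[10,13],[13,17]]
F_284 mod 20 = Q^284[0][1] = 13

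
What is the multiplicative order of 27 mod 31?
10

31 is prime, so ord(27) divides φ(31) = 30.
Divisors of 30: 1, 2, 3, 5, 6, 10, 15, 30.
Repeated squaring: 27^1 ≡ 27, 27^2 ≡ 16, 27^4 ≡ 8, 27^8 ≡ 2, 27^16 ≡ 4 (mod 31).
Test 27^d mod 31 for each divisor d in increasing order:
27^1 ≡ 27
27^2 ≡ 16
27^3 = 27^2·27^1 ≡ 29
27^5 = 27^4·27^1 ≡ 30
27^6 = 27^4·27^2 ≡ 4
27^10 = 27^8·27^2 ≡ 1  ← first divisor giving 1
The order is 10.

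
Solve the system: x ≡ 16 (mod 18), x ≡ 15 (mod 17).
304

Using Chinese Remainder Theorem:
M = 18 × 17 = 306
M1 = 17, M2 = 18
y1 = 17^(-1) mod 18 = 17
y2 = 18^(-1) mod 17 = 1
x = (16×17×17 + 15×18×1) mod 306 = 304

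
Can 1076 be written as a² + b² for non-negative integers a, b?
20² + 26² (a=20, b=26)

Factorization: 1076 = 2^2 × 269
By Fermat: n is sum of two squares iff every prime p ≡ 3 (mod 4) appears to even power.
All primes ≡ 3 (mod 4) appear to even power.
Search a = 0, 1, 2, … for 1076 - a² a perfect square: first hit at a = 20: 1076 - 400 = 676 = 26².
1076 = 20² + 26² = 400 + 676 ✓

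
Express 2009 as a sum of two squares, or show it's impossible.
28² + 35² (a=28, b=35)

Factorization: 2009 = 7^2 × 41
By Fermat: n is sum of two squares iff every prime p ≡ 3 (mod 4) appears to even power.
All primes ≡ 3 (mod 4) appear to even power.
Search a = 0, 1, 2, … for 2009 - a² a perfect square: first hit at a = 28: 2009 - 784 = 1225 = 35².
2009 = 28² + 35² = 784 + 1225 ✓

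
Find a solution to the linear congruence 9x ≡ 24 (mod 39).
x ≡ 7 (mod 13)

gcd(9, 39) = 3, which divides 24, so solutions exist.
Divide through by 3: 3x ≡ 8 (mod 13).
Find 3^(-1) mod 13 by the extended Euclidean algorithm:
13 = 4 × 3 + 1  ⟹  1 = (1)·13 + (-4)·3
So (-4)·3 ≡ 1 (mod 13), i.e. 3^(-1) ≡ -4 ≡ 9 (mod 13).
x ≡ 9 × 8 = 72 ≡ 7 (mod 13).
Check: 9 × 7 = 63 ≡ 24 (mod 39).
x ≡ 7 (mod 13), giving 3 solutions mod 39.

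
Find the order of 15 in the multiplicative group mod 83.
82

83 is prime, so ord(15) divides φ(83) = 82.
Divisors of 82: 1, 2, 41, 82.
Repeated squaring: 15^1 ≡ 15, 15^2 ≡ 59, 15^4 ≡ 78, 15^8 ≡ 25, 15^16 ≡ 44, 15^32 ≡ 27, 15^64 ≡ 65 (mod 83).
Test 15^d mod 83 for each divisor d in increasing order:
15^1 ≡ 15
15^2 ≡ 59
15^41 = 15^32·15^8·15^1 ≡ 82
15^82 = 15^64·15^16·15^2 ≡ 1  ← first divisor giving 1
The order is 82.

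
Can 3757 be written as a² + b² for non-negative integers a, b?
6² + 61² (a=6, b=61)

Factorization: 3757 = 13 × 17^2
By Fermat: n is sum of two squares iff every prime p ≡ 3 (mod 4) appears to even power.
All primes ≡ 3 (mod 4) appear to even power.
Search a = 0, 1, 2, … for 3757 - a² a perfect square: first hit at a = 6: 3757 - 36 = 3721 = 61².
3757 = 6² + 61² = 36 + 3721 ✓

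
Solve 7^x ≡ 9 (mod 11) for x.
8

Baby-step giant-step with step n = ⌈√11⌉ = 4.
Baby steps 7^j mod 11 (j:value) for j=0..3: 0:1, 1:7, 2:5, 3:2.
Giant-step multiplier: 7^(-4) ≡ 7^(10-4) = 7^6 ≡ 4 (mod 11).
Giant steps γ_i = 9·4^i mod 11: γ_0=9, γ_1=3, γ_2=1 (in table at j=0).
x = i·n + j = 2·4 + 0 = 8.
Check: 7^8 ≡ 9 (mod 11).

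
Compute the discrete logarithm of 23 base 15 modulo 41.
28

Baby-step giant-step with step n = ⌈√41⌉ = 7.
Baby steps 15^j mod 41 (j:value) for j=0..6: 0:1, 1:15, 2:20, 3:13, 4:31, 5:14, 6:5.
Giant-step multiplier: 15^(-7) ≡ 15^(40-7) = 15^33 ≡ 35 (mod 41).
Giant steps γ_i = 23·35^i mod 41: γ_0=23, γ_1=26, γ_2=8, γ_3=34, γ_4=1 (in table at j=0).
x = i·n + j = 4·7 + 0 = 28.
Check: 15^28 ≡ 23 (mod 41).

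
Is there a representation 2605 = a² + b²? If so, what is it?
2² + 51² (a=2, b=51)

Factorization: 2605 = 5 × 521
By Fermat: n is sum of two squares iff every prime p ≡ 3 (mod 4) appears to even power.
All primes ≡ 3 (mod 4) appear to even power.
Search a = 0, 1, 2, … for 2605 - a² a perfect square: first hit at a = 2: 2605 - 4 = 2601 = 51².
2605 = 2² + 51² = 4 + 2601 ✓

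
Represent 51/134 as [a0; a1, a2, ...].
[0; 2, 1, 1, 1, 2, 6]

Euclidean algorithm steps:
51 = 0 × 134 + 51
134 = 2 × 51 + 32
51 = 1 × 32 + 19
32 = 1 × 19 + 13
19 = 1 × 13 + 6
13 = 2 × 6 + 1
6 = 6 × 1 + 0
Continued fraction: [0; 2, 1, 1, 1, 2, 6]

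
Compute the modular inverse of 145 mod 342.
217

gcd(145, 342) = 1, so the inverse exists.
Extended Euclidean algorithm on (342, 145):
342 = 2 × 145 + 52  ⟹  52 = (1)·342 + (-2)·145
145 = 2 × 52 + 41  ⟹  41 = (-2)·342 + (5)·145
52 = 1 × 41 + 11  ⟹  11 = (3)·342 + (-7)·145
41 = 3 × 11 + 8  ⟹  8 = (-11)·342 + (26)·145
11 = 1 × 8 + 3  ⟹  3 = (14)·342 + (-33)·145
8 = 2 × 3 + 2  ⟹  2 = (-39)·342 + (92)·145
3 = 1 × 2 + 1  ⟹  1 = (53)·342 + (-125)·145
So (-125)·145 ≡ 1 (mod 342), i.e. 145^(-1) ≡ -125 ≡ 217 (mod 342).
Check: 145 × 217 = 31465 ≡ 1 (mod 342)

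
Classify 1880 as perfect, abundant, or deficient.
abundant

Proper divisors of 1880: sum = 1 + 2 + 4 + 5 + 8 + 10 + 20 + 40 + 47 + 94 + 188 + 235 + 376 + 470 + 940 = 2440
Since 2440 > 1880, 1880 is abundant.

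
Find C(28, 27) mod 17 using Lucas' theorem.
11

Using Lucas' theorem:
Write n=28 and k=27 in base 17:
n in base 17: [1, 11]
k in base 17: [1, 10]
C(28,27) mod 17 = ∏ C(n_i, k_i) mod 17
Digit binomials (mod 17): C(1,1) = 1; C(11,10) = 11
Product: 1 × 11 = 11 ≡ 11 (mod 17)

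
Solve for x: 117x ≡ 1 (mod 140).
73

gcd(117, 140) = 1, so the inverse exists.
Extended Euclidean algorithm on (140, 117):
140 = 1 × 117 + 23  ⟹  23 = (1)·140 + (-1)·117
117 = 5 × 23 + 2  ⟹  2 = (-5)·140 + (6)·117
23 = 11 × 2 + 1  ⟹  1 = (56)·140 + (-67)·117
So (-67)·117 ≡ 1 (mod 140), i.e. 117^(-1) ≡ -67 ≡ 73 (mod 140).
Check: 117 × 73 = 8541 ≡ 1 (mod 140)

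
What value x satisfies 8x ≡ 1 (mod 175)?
22

gcd(8, 175) = 1, so the inverse exists.
Extended Euclidean algorithm on (175, 8):
175 = 21 × 8 + 7  ⟹  7 = (1)·175 + (-21)·8
8 = 1 × 7 + 1  ⟹  1 = (-1)·175 + (22)·8
So (22)·8 ≡ 1 (mod 175), i.e. 8^(-1) ≡ 22 (mod 175).
Check: 8 × 22 = 176 ≡ 1 (mod 175)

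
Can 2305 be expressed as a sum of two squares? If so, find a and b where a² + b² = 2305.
1² + 48² (a=1, b=48)

Factorization: 2305 = 5 × 461
By Fermat: n is sum of two squares iff every prime p ≡ 3 (mod 4) appears to even power.
All primes ≡ 3 (mod 4) appear to even power.
Search a = 0, 1, 2, … for 2305 - a² a perfect square: first hit at a = 1: 2305 - 1 = 2304 = 48².
2305 = 1² + 48² = 1 + 2304 ✓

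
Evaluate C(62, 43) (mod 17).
12

Using Lucas' theorem:
Write n=62 and k=43 in base 17:
n in base 17: [3, 11]
k in base 17: [2, 9]
C(62,43) mod 17 = ∏ C(n_i, k_i) mod 17
Digit binomials (mod 17): C(3,2) = 3; C(11,9) = 55 ≡ 4
Product: 3 × 4 = 12 ≡ 12 (mod 17)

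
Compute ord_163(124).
162

163 is prime, so ord(124) divides φ(163) = 162.
Divisors of 162: 1, 2, 3, 6, 9, 18, 27, 54, 81, 162.
Repeated squaring: 124^1 ≡ 124, 124^2 ≡ 54, 124^4 ≡ 145, 124^8 ≡ 161, 124^16 ≡ 4, 124^32 ≡ 16, 124^64 ≡ 93, 124^128 ≡ 10 (mod 163).
Test 124^d mod 163 for each divisor d in increasing order:
124^1 ≡ 124
124^2 ≡ 54
124^3 = 124^2·124^1 ≡ 13
124^6 = 124^4·124^2 ≡ 6
124^9 = 124^8·124^1 ≡ 78
124^18 = 124^16·124^2 ≡ 53
124^27 = 124^16·124^8·124^2·124^1 ≡ 59
124^54 = 124^32·124^16·124^4·124^2 ≡ 58
124^81 = 124^64·124^16·124^1 ≡ 162
124^162 = 124^128·124^32·124^2 ≡ 1  ← first divisor giving 1
The order is 162.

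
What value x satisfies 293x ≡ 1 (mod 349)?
81

gcd(293, 349) = 1, so the inverse exists.
Extended Euclidean algorithm on (349, 293):
349 = 1 × 293 + 56  ⟹  56 = (1)·349 + (-1)·293
293 = 5 × 56 + 13  ⟹  13 = (-5)·349 + (6)·293
56 = 4 × 13 + 4  ⟹  4 = (21)·349 + (-25)·293
13 = 3 × 4 + 1  ⟹  1 = (-68)·349 + (81)·293
So (81)·293 ≡ 1 (mod 349), i.e. 293^(-1) ≡ 81 (mod 349).
Check: 293 × 81 = 23733 ≡ 1 (mod 349)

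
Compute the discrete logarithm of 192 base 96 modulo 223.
49

Baby-step giant-step with step n = ⌈√223⌉ = 15.
Baby steps 96^j mod 223 (j:value) for j=0..14: 0:1, 1:96, 2:73, 3:95, 4:200, 5:22, 6:105, 7:45, 8:83, 9:163, 10:38, 11:80, 12:98, 13:42, 14:18.
Giant-step multiplier: 96^(-15) ≡ 96^(222-15) = 96^207 ≡ 219 (mod 223).
Giant steps γ_i = 192·219^i mod 223: γ_0=192, γ_1=124, γ_2=173, γ_3=200 (in table at j=4).
x = i·n + j = 3·15 + 4 = 49.
Check: 96^49 ≡ 192 (mod 223).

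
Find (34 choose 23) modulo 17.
0

Using Lucas' theorem:
Write n=34 and k=23 in base 17:
n in base 17: [2, 0]
k in base 17: [1, 6]
C(34,23) mod 17 = ∏ C(n_i, k_i) mod 17
Digit binomials (mod 17): C(2,1) = 2; C(0,6) = 0 (k_i > n_i)
Product: 2 × 0 = 0 ≡ 0 (mod 17)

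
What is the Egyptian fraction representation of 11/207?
1/19 + 1/1967 + 1/7736211

Greedy algorithm:
11/207: ceiling(207/11) = 19, use 1/19
2/3933: ceiling(3933/2) = 1967, use 1/1967
1/7736211: ceiling(7736211/1) = 7736211, use 1/7736211
Result: 11/207 = 1/19 + 1/1967 + 1/7736211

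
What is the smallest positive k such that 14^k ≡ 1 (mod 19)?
18

19 is prime, so ord(14) divides φ(19) = 18.
Divisors of 18: 1, 2, 3, 6, 9, 18.
Repeated squaring: 14^1 ≡ 14, 14^2 ≡ 6, 14^4 ≡ 17, 14^8 ≡ 4, 14^16 ≡ 16 (mod 19).
Test 14^d mod 19 for each divisor d in increasing order:
14^1 ≡ 14
14^2 ≡ 6
14^3 = 14^2·14^1 ≡ 8
14^6 = 14^4·14^2 ≡ 7
14^9 = 14^8·14^1 ≡ 18
14^18 = 14^16·14^2 ≡ 1  ← first divisor giving 1
The order is 18.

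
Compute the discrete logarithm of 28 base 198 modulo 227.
76

Baby-step giant-step with step n = ⌈√227⌉ = 16.
Baby steps 198^j mod 227 (j:value) for j=0..15: 0:1, 1:198, 2:160, 3:127, 4:176, 5:117, 6:12, 7:106, 8:104, 9:162, 10:69, 11:42, 12:144, 13:137, 14:113, 15:128.
Giant-step multiplier: 198^(-16) ≡ 198^(226-16) = 198^210 ≡ 122 (mod 227).
Giant steps γ_i = 28·122^i mod 227: γ_0=28, γ_1=11, γ_2=207, γ_3=57, γ_4=144 (in table at j=12).
x = i·n + j = 4·16 + 12 = 76.
Check: 198^76 ≡ 28 (mod 227).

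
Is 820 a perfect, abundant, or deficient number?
abundant

Proper divisors of 820: sum = 1 + 2 + 4 + 5 + 10 + 20 + 41 + 82 + 164 + 205 + 410 = 944
Since 944 > 820, 820 is abundant.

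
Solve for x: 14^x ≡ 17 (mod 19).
4

Baby-step giant-step with step n = ⌈√19⌉ = 5.
Baby steps 14^j mod 19 (j:value) for j=0..4: 0:1, 1:14, 2:6, 3:8, 4:17.
h = 17 is already in the table at j=4, so x = 4.
Check: 14^4 ≡ 17 (mod 19).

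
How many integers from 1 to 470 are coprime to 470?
184

470 = 2 × 5 × 47
φ(n) = n × ∏(1 - 1/p) for each prime p dividing n
φ(470) = 470 × (1 - 1/2) × (1 - 1/5) × (1 - 1/47) = 184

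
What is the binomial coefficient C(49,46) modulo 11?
10

Using Lucas' theorem:
Write n=49 and k=46 in base 11:
n in base 11: [4, 5]
k in base 11: [4, 2]
C(49,46) mod 11 = ∏ C(n_i, k_i) mod 11
Digit binomials (mod 11): C(4,4) = 1; C(5,2) = 10
Product: 1 × 10 = 10 ≡ 10 (mod 11)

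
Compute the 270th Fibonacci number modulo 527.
0

Matrix identity: Q^n = [[F_(n+1), F_n], [F_n, F_(n-1)]] with Q = [[1,1],[1,0]].
n = 270 = 100001110₂. Square-and-multiply, entries mod 527:
Q^1 = [[1,1],[1,0]]
Q^2 = (Q^1)² = [[2,1],[1,1]]
Q^4 = (Q^2)² = [[5,3],[3,2]]
Q^8 = (Q^4)² = [[34,21],[21,13]]
Q^16 = (Q^8)² = [[16,460],[460,83]]
Q^33 = (Q^16)²·Q = [[220,2],[2,218]]
Q^67 = (Q^33)²·Q = [[269,447],[447,349]]
Q^135 = (Q^67)²·Q = [[336,238],[238,98]]
Q^270 = (Q^135)² = [[373,0],[0,373]]
F_270 mod 527 = Q^270[0][1] = 0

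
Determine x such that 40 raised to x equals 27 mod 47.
22

Baby-step giant-step with step n = ⌈√47⌉ = 7.
Baby steps 40^j mod 47 (j:value) for j=0..6: 0:1, 1:40, 2:2, 3:33, 4:4, 5:19, 6:8.
Giant-step multiplier: 40^(-7) ≡ 40^(46-7) = 40^39 ≡ 26 (mod 47).
Giant steps γ_i = 27·26^i mod 47: γ_0=27, γ_1=44, γ_2=16, γ_3=40 (in table at j=1).
x = i·n + j = 3·7 + 1 = 22.
Check: 40^22 ≡ 27 (mod 47).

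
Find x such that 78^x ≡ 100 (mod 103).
96

Baby-step giant-step with step n = ⌈√103⌉ = 11.
Baby steps 78^j mod 103 (j:value) for j=0..10: 0:1, 1:78, 2:7, 3:31, 4:49, 5:11, 6:34, 7:77, 8:32, 9:24, 10:18.
Giant-step multiplier: 78^(-11) ≡ 78^(102-11) = 78^91 ≡ 84 (mod 103).
Giant steps γ_i = 100·84^i mod 103: γ_0=100, γ_1=57, γ_2=50, γ_3=80, γ_4=25, γ_5=40, γ_6=64, γ_7=20, γ_8=32 (in table at j=8).
x = i·n + j = 8·11 + 8 = 96.
Check: 78^96 ≡ 100 (mod 103).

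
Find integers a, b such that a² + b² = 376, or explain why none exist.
Not possible

Factorization: 376 = 2^3 × 47
By Fermat: n is sum of two squares iff every prime p ≡ 3 (mod 4) appears to even power.
Prime(s) ≡ 3 (mod 4) with odd exponent: [(47, 1)]
Therefore 376 cannot be expressed as a² + b².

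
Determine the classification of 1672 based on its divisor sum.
abundant

Proper divisors of 1672: sum = 1 + 2 + 4 + 8 + 11 + 19 + 22 + 38 + 44 + 76 + 88 + 152 + 209 + 418 + 836 = 1928
Since 1928 > 1672, 1672 is abundant.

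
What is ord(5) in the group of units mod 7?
6

7 is prime, so ord(5) divides φ(7) = 6.
Divisors of 6: 1, 2, 3, 6.
Repeated squaring: 5^1 ≡ 5, 5^2 ≡ 4, 5^4 ≡ 2 (mod 7).
Test 5^d mod 7 for each divisor d in increasing order:
5^1 ≡ 5
5^2 ≡ 4
5^3 = 5^2·5^1 ≡ 6
5^6 = 5^4·5^2 ≡ 1  ← first divisor giving 1
The order is 6.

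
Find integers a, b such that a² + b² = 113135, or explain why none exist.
Not possible

Factorization: 113135 = 5 × 11^3 × 17
By Fermat: n is sum of two squares iff every prime p ≡ 3 (mod 4) appears to even power.
Prime(s) ≡ 3 (mod 4) with odd exponent: [(11, 3)]
Therefore 113135 cannot be expressed as a² + b².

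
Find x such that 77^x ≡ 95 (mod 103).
75

Baby-step giant-step with step n = ⌈√103⌉ = 11.
Baby steps 77^j mod 103 (j:value) for j=0..10: 0:1, 1:77, 2:58, 3:37, 4:68, 5:86, 6:30, 7:44, 8:92, 9:80, 10:83.
Giant-step multiplier: 77^(-11) ≡ 77^(102-11) = 77^91 ≡ 62 (mod 103).
Giant steps γ_i = 95·62^i mod 103: γ_0=95, γ_1=19, γ_2=45, γ_3=9, γ_4=43, γ_5=91, γ_6=80 (in table at j=9).
x = i·n + j = 6·11 + 9 = 75.
Check: 77^75 ≡ 95 (mod 103).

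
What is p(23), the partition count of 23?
1255

p(n) counts ways to write n as a sum of positive integers (order ignored).
Euler's pentagonal recurrence: p(k) = p(k-1) + p(k-2) - p(k-5) - p(k-7) + p(k-12) + p(k-15) - ... (offsets j(3j∓1)/2, signs ++--, p(0)=1, p(<0)=0).
DP table for k = 0..22: p(0)=1, p(1)=1, p(2)=2, p(3)=3, p(4)=5, p(5)=7, p(6)=11, p(7)=15, p(8)=22, p(9)=30, p(10)=42, p(11)=56, p(12)=77, p(13)=101, p(14)=135, p(15)=176, p(16)=231, p(17)=297, p(18)=385, p(19)=490, p(20)=627, p(21)=792, p(22)=1002.
Final step: p(23) = p(22) + p(21) - p(18) - p(16) + p(11) + p(8) - p(1)
= 1002 + 792 - 385 - 231 + 56 + 22 - 1
= 1255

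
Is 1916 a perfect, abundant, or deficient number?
deficient

Proper divisors of 1916: sum = 1 + 2 + 4 + 479 + 958 = 1444
Since 1444 < 1916, 1916 is deficient.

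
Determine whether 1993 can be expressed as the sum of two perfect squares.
12² + 43² (a=12, b=43)

Factorization: 1993 = 1993
By Fermat: n is sum of two squares iff every prime p ≡ 3 (mod 4) appears to even power.
All primes ≡ 3 (mod 4) appear to even power.
Search a = 0, 1, 2, … for 1993 - a² a perfect square: first hit at a = 12: 1993 - 144 = 1849 = 43².
1993 = 12² + 43² = 144 + 1849 ✓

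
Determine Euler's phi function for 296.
144

296 = 2^3 × 37
φ(n) = n × ∏(1 - 1/p) for each prime p dividing n
φ(296) = 296 × (1 - 1/2) × (1 - 1/37) = 144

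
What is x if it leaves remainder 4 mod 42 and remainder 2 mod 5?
172

Using Chinese Remainder Theorem:
M = 42 × 5 = 210
M1 = 5, M2 = 42
y1 = 5^(-1) mod 42 = 17
y2 = 42^(-1) mod 5 = 3
x = (4×5×17 + 2×42×3) mod 210 = 172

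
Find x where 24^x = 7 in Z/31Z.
16

Baby-step giant-step with step n = ⌈√31⌉ = 6.
Baby steps 24^j mod 31 (j:value) for j=0..5: 0:1, 1:24, 2:18, 3:29, 4:14, 5:26.
Giant-step multiplier: 24^(-6) ≡ 24^(30-6) = 24^24 ≡ 8 (mod 31).
Giant steps γ_i = 7·8^i mod 31: γ_0=7, γ_1=25, γ_2=14 (in table at j=4).
x = i·n + j = 2·6 + 4 = 16.
Check: 24^16 ≡ 7 (mod 31).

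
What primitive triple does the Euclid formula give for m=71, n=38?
(3597, 5396, 6485)

Euclid's formula: a = m² - n², b = 2mn, c = m² + n²
m = 71, n = 38
a = 71² - 38² = 5041 - 1444 = 3597
b = 2 × 71 × 38 = 5396
c = 71² + 38² = 5041 + 1444 = 6485
Verification: 3597² + 5396² = 12938409 + 29116816 = 42055225 = 6485² ✓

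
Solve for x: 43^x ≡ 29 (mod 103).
70

Baby-step giant-step with step n = ⌈√103⌉ = 11.
Baby steps 43^j mod 103 (j:value) for j=0..10: 0:1, 1:43, 2:98, 3:94, 4:25, 5:45, 6:81, 7:84, 8:7, 9:95, 10:68.
Giant-step multiplier: 43^(-11) ≡ 43^(102-11) = 43^91 ≡ 85 (mod 103).
Giant steps γ_i = 29·85^i mod 103: γ_0=29, γ_1=96, γ_2=23, γ_3=101, γ_4=36, γ_5=73, γ_6=25 (in table at j=4).
x = i·n + j = 6·11 + 4 = 70.
Check: 43^70 ≡ 29 (mod 103).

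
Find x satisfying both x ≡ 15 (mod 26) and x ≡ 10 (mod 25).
535

Using Chinese Remainder Theorem:
M = 26 × 25 = 650
M1 = 25, M2 = 26
y1 = 25^(-1) mod 26 = 25
y2 = 26^(-1) mod 25 = 1
x = (15×25×25 + 10×26×1) mod 650 = 535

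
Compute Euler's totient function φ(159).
104

159 = 3 × 53
φ(n) = n × ∏(1 - 1/p) for each prime p dividing n
φ(159) = 159 × (1 - 1/3) × (1 - 1/53) = 104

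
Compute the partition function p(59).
831820

p(n) counts ways to write n as a sum of positive integers (order ignored).
Euler's pentagonal recurrence: p(k) = p(k-1) + p(k-2) - p(k-5) - p(k-7) + p(k-12) + p(k-15) - ... (offsets j(3j∓1)/2, signs ++--, p(0)=1, p(<0)=0).
DP table for k = 0..58: p(0)=1, p(1)=1, p(2)=2, p(3)=3, p(4)=5, p(5)=7, p(6)=11, p(7)=15, p(8)=22, p(9)=30, p(10)=42, p(11)=56, p(12)=77, p(13)=101, p(14)=135, p(15)=176, p(16)=231, p(17)=297, p(18)=385, p(19)=490, p(20)=627, p(21)=792, p(22)=1002, p(23)=1255, p(24)=1575, p(25)=1958, p(26)=2436, p(27)=3010, p(28)=3718, p(29)=4565, p(30)=5604, p(31)=6842, p(32)=8349, p(33)=10143, p(34)=12310, p(35)=14883, p(36)=17977, p(37)=21637, p(38)=26015, p(39)=31185, p(40)=37338, p(41)=44583, p(42)=53174, p(43)=63261, p(44)=75175, p(45)=89134, p(46)=105558, p(47)=124754, p(48)=147273, p(49)=173525, p(50)=204226, p(51)=239943, p(52)=281589, p(53)=329931, p(54)=386155, p(55)=451276, p(56)=526823, p(57)=614154, p(58)=715220.
Final step: p(59) = p(58) + p(57) - p(54) - p(52) + p(47) + p(44) - p(37) - p(33) + p(24) + p(19) - p(8) - p(2)
= 715220 + 614154 - 386155 - 281589 + 124754 + 75175 - 21637 - 10143 + 1575 + 490 - 22 - 2
= 831820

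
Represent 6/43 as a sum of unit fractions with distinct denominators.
1/8 + 1/69 + 1/23736

Greedy algorithm:
6/43: ceiling(43/6) = 8, use 1/8
5/344: ceiling(344/5) = 69, use 1/69
1/23736: ceiling(23736/1) = 23736, use 1/23736
Result: 6/43 = 1/8 + 1/69 + 1/23736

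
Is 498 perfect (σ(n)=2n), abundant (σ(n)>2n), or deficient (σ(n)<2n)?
abundant

Proper divisors of 498: sum = 1 + 2 + 3 + 6 + 83 + 166 + 249 = 510
Since 510 > 498, 498 is abundant.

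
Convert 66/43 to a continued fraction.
[1; 1, 1, 6, 1, 2]

Euclidean algorithm steps:
66 = 1 × 43 + 23
43 = 1 × 23 + 20
23 = 1 × 20 + 3
20 = 6 × 3 + 2
3 = 1 × 2 + 1
2 = 2 × 1 + 0
Continued fraction: [1; 1, 1, 6, 1, 2]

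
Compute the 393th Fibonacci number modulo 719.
465

Matrix identity: Q^n = [[F_(n+1), F_n], [F_n, F_(n-1)]] with Q = [[1,1],[1,0]].
n = 393 = 110001001₂. Square-and-multiply, entries mod 719:
Q^1 = [[1,1],[1,0]]
Q^3 = (Q^1)²·Q = [[3,2],[2,1]]
Q^6 = (Q^3)² = [[13,8],[8,5]]
Q^12 = (Q^6)² = [[233,144],[144,89]]
Q^24 = (Q^12)² = [[249,352],[352,616]]
Q^49 = (Q^24)²·Q = [[27,403],[403,343]]
Q^98 = (Q^49)² = [[644,277],[277,367]]
Q^196 = (Q^98)² = [[388,356],[356,32]]
Q^393 = (Q^196)²·Q = [[433,465],[465,687]]
F_393 mod 719 = Q^393[0][1] = 465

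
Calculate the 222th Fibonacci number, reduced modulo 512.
296

Matrix identity: Q^n = [[F_(n+1), F_n], [F_n, F_(n-1)]] with Q = [[1,1],[1,0]].
n = 222 = 11011110₂. Square-and-multiply, entries mod 512:
Q^1 = [[1,1],[1,0]]
Q^3 = (Q^1)²·Q = [[3,2],[2,1]]
Q^6 = (Q^3)² = [[13,8],[8,5]]
Q^13 = (Q^6)²·Q = [[377,233],[233,144]]
Q^27 = (Q^13)²·Q = [[371,322],[322,49]]
Q^55 = (Q^27)²·Q = [[245,173],[173,72]]
Q^111 = (Q^55)²·Q = [[411,354],[354,57]]
Q^222 = (Q^111)² = [[349,296],[296,53]]
F_222 mod 512 = Q^222[0][1] = 296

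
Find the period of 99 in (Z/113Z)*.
28

113 is prime, so ord(99) divides φ(113) = 112.
Divisors of 112: 1, 2, 4, 7, 8, 14, 16, 28, 56, 112.
Repeated squaring: 99^1 ≡ 99, 99^2 ≡ 83, 99^4 ≡ 109, 99^8 ≡ 16, 99^16 ≡ 30, 99^32 ≡ 109, 99^64 ≡ 16 (mod 113).
Test 99^d mod 113 for each divisor d in increasing order:
99^1 ≡ 99
99^2 ≡ 83
99^4 ≡ 109
99^7 = 99^4·99^2·99^1 ≡ 15
99^8 ≡ 16
99^14 = 99^8·99^4·99^2 ≡ 112
99^16 ≡ 30
99^28 = 99^16·99^8·99^4 ≡ 1  ← first divisor giving 1
The order is 28.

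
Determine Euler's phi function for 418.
180

418 = 2 × 11 × 19
φ(n) = n × ∏(1 - 1/p) for each prime p dividing n
φ(418) = 418 × (1 - 1/2) × (1 - 1/11) × (1 - 1/19) = 180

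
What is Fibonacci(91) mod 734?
261

Matrix identity: Q^n = [[F_(n+1), F_n], [F_n, F_(n-1)]] with Q = [[1,1],[1,0]].
n = 91 = 1011011₂. Square-and-multiply, entries mod 734:
Q^1 = [[1,1],[1,0]]
Q^2 = (Q^1)² = [[2,1],[1,1]]
Q^5 = (Q^2)²·Q = [[8,5],[5,3]]
Q^11 = (Q^5)²·Q = [[144,89],[89,55]]
Q^22 = (Q^11)² = [[31,95],[95,670]]
Q^45 = (Q^22)²·Q = [[245,444],[444,535]]
Q^91 = (Q^45)²·Q = [[133,261],[261,606]]
F_91 mod 734 = Q^91[0][1] = 261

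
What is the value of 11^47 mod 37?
27

Repeated squaring. Binary of 47 = 101111.
11^1 ≡ 11 (mod 37); 11^2 ≡ 10 (mod 37); 11^4 ≡ 26 (mod 37); 11^8 ≡ 10 (mod 37); 11^16 ≡ 26 (mod 37); 11^32 ≡ 10 (mod 37)
11^47 = 11^1 × 11^2 × 11^4 × 11^8 × 11^32 ≡ 27 (mod 37)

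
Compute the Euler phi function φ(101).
100

101 = 101
φ(n) = n × ∏(1 - 1/p) for each prime p dividing n
φ(101) = 101 × (1 - 1/101) = 100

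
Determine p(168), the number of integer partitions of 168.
228204732751

p(n) counts ways to write n as a sum of positive integers (order ignored).
Euler's pentagonal recurrence: p(k) = p(k-1) + p(k-2) - p(k-5) - p(k-7) + p(k-12) + p(k-15) - ... (offsets j(3j∓1)/2, signs ++--, p(0)=1, p(<0)=0).
DP table for k = 0..167: p(0)=1, p(1)=1, p(2)=2, p(3)=3, p(4)=5, p(5)=7, p(6)=11, p(7)=15, p(8)=22, p(9)=30, p(10)=42, p(11)=56, p(12)=77, p(13)=101, p(14)=135, p(15)=176, p(16)=231, p(17)=297, p(18)=385, p(19)=490, p(20)=627, p(21)=792, p(22)=1002, p(23)=1255, p(24)=1575, p(25)=1958, p(26)=2436, p(27)=3010, p(28)=3718, p(29)=4565, p(30)=5604, p(31)=6842, p(32)=8349, p(33)=10143, p(34)=12310, p(35)=14883, p(36)=17977, p(37)=21637, p(38)=26015, p(39)=31185, p(40)=37338, p(41)=44583, p(42)=53174, p(43)=63261, p(44)=75175, p(45)=89134, p(46)=105558, p(47)=124754, p(48)=147273, p(49)=173525, p(50)=204226, p(51)=239943, p(52)=281589, p(53)=329931, p(54)=386155, p(55)=451276, p(56)=526823, p(57)=614154, p(58)=715220, p(59)=831820, p(60)=966467, p(61)=1121505, p(62)=1300156, p(63)=1505499, p(64)=1741630, p(65)=2012558, p(66)=2323520, p(67)=2679689, p(68)=3087735, p(69)=3554345, p(70)=4087968, p(71)=4697205, p(72)=5392783, p(73)=6185689, p(74)=7089500, p(75)=8118264, p(76)=9289091, p(77)=10619863, p(78)=12132164, p(79)=13848650, p(80)=15796476, p(81)=18004327, p(82)=20506255, p(83)=23338469, p(84)=26543660, p(85)=30167357, p(86)=34262962, p(87)=38887673, p(88)=44108109, p(89)=49995925, p(90)=56634173, p(91)=64112359, p(92)=72533807, p(93)=82010177, p(94)=92669720, p(95)=104651419, p(96)=118114304, p(97)=133230930, p(98)=150198136, p(99)=169229875, p(100)=190569292, p(101)=214481126, p(102)=241265379, p(103)=271248950, p(104)=304801365, p(105)=342325709, p(106)=384276336, p(107)=431149389, p(108)=483502844, p(109)=541946240, p(110)=607163746, p(111)=679903203, p(112)=761002156, p(113)=851376628, p(114)=952050665, p(115)=1064144451, p(116)=1188908248, p(117)=1327710076, p(118)=1482074143, p(119)=1653668665, p(120)=1844349560, p(121)=2056148051, p(122)=2291320912, p(123)=2552338241, p(124)=2841940500, p(125)=3163127352, p(126)=3519222692, p(127)=3913864295, p(128)=4351078600, p(129)=4835271870, p(130)=5371315400, p(131)=5964539504, p(132)=6620830889, p(133)=7346629512, p(134)=8149040695, p(135)=9035836076, p(136)=10015581680, p(137)=11097645016, p(138)=12292341831, p(139)=13610949895, p(140)=15065878135, p(141)=16670689208, p(142)=18440293320, p(143)=20390982757, p(144)=22540654445, p(145)=24908858009, p(146)=27517052599, p(147)=30388671978, p(148)=33549419497, p(149)=37027355200, p(150)=40853235313, p(151)=45060624582, p(152)=49686288421, p(153)=54770336324, p(154)=60356673280, p(155)=66493182097, p(156)=73232243759, p(157)=80630964769, p(158)=88751778802, p(159)=97662728555, p(160)=107438159466, p(161)=118159068427, p(162)=129913904637, p(163)=142798995930, p(164)=156919475295, p(165)=172389800255, p(166)=189334822579, p(167)=207890420102.
Final step: p(168) = p(167) + p(166) - p(163) - p(161) + p(156) + p(153) - p(146) - p(142) + p(133) + p(128) - p(117) - p(111) + p(98) + p(91) - p(76) - p(68) + p(51) + p(42) - p(23) - p(13)
= 207890420102 + 189334822579 - 142798995930 - 118159068427 + 73232243759 + 54770336324 - 27517052599 - 18440293320 + 7346629512 + 4351078600 - 1327710076 - 679903203 + 150198136 + 64112359 - 9289091 - 3087735 + 239943 + 53174 - 1255 - 101
= 228204732751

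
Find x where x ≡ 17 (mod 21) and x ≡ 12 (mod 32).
332

Using Chinese Remainder Theorem:
M = 21 × 32 = 672
M1 = 32, M2 = 21
y1 = 32^(-1) mod 21 = 2
y2 = 21^(-1) mod 32 = 29
x = (17×32×2 + 12×21×29) mod 672 = 332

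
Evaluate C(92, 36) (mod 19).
0

Using Lucas' theorem:
Write n=92 and k=36 in base 19:
n in base 19: [4, 16]
k in base 19: [1, 17]
C(92,36) mod 19 = ∏ C(n_i, k_i) mod 19
Digit binomials (mod 19): C(4,1) = 4; C(16,17) = 0 (k_i > n_i)
Product: 4 × 0 = 0 ≡ 0 (mod 19)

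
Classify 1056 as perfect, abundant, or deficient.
abundant

Proper divisors of 1056: sum = 1 + 2 + 3 + 4 + 6 + 8 + 11 + 12 + ... + 176 + 264 + 352 + 528 (23 divisors) = 1968
Since 1968 > 1056, 1056 is abundant.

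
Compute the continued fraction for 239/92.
[2; 1, 1, 2, 18]

Euclidean algorithm steps:
239 = 2 × 92 + 55
92 = 1 × 55 + 37
55 = 1 × 37 + 18
37 = 2 × 18 + 1
18 = 18 × 1 + 0
Continued fraction: [2; 1, 1, 2, 18]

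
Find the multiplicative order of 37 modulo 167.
166

167 is prime, so ord(37) divides φ(167) = 166.
Divisors of 166: 1, 2, 83, 166.
Repeated squaring: 37^1 ≡ 37, 37^2 ≡ 33, 37^4 ≡ 87, 37^8 ≡ 54, 37^16 ≡ 77, 37^32 ≡ 84, 37^64 ≡ 42, 37^128 ≡ 94 (mod 167).
Test 37^d mod 167 for each divisor d in increasing order:
37^1 ≡ 37
37^2 ≡ 33
37^83 = 37^64·37^16·37^2·37^1 ≡ 166
37^166 = 37^128·37^32·37^4·37^2 ≡ 1  ← first divisor giving 1
The order is 166.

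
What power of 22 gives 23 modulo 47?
37

Baby-step giant-step with step n = ⌈√47⌉ = 7.
Baby steps 22^j mod 47 (j:value) for j=0..6: 0:1, 1:22, 2:14, 3:26, 4:8, 5:35, 6:18.
Giant-step multiplier: 22^(-7) ≡ 22^(46-7) = 22^39 ≡ 40 (mod 47).
Giant steps γ_i = 23·40^i mod 47: γ_0=23, γ_1=27, γ_2=46, γ_3=7, γ_4=45, γ_5=14 (in table at j=2).
x = i·n + j = 5·7 + 2 = 37.
Check: 22^37 ≡ 23 (mod 47).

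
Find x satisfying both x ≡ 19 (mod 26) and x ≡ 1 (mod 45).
721

Using Chinese Remainder Theorem:
M = 26 × 45 = 1170
M1 = 45, M2 = 26
y1 = 45^(-1) mod 26 = 11
y2 = 26^(-1) mod 45 = 26
x = (19×45×11 + 1×26×26) mod 1170 = 721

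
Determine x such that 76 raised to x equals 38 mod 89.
73

Baby-step giant-step with step n = ⌈√89⌉ = 10.
Baby steps 76^j mod 89 (j:value) for j=0..9: 0:1, 1:76, 2:80, 3:28, 4:81, 5:15, 6:72, 7:43, 8:64, 9:58.
Giant-step multiplier: 76^(-10) ≡ 76^(88-10) = 76^78 ≡ 36 (mod 89).
Giant steps γ_i = 38·36^i mod 89: γ_0=38, γ_1=33, γ_2=31, γ_3=48, γ_4=37, γ_5=86, γ_6=70, γ_7=28 (in table at j=3).
x = i·n + j = 7·10 + 3 = 73.
Check: 76^73 ≡ 38 (mod 89).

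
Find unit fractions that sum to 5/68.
1/14 + 1/476

Greedy algorithm:
5/68: ceiling(68/5) = 14, use 1/14
1/476: ceiling(476/1) = 476, use 1/476
Result: 5/68 = 1/14 + 1/476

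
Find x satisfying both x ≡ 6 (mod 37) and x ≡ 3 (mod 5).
43

Using Chinese Remainder Theorem:
M = 37 × 5 = 185
M1 = 5, M2 = 37
y1 = 5^(-1) mod 37 = 15
y2 = 37^(-1) mod 5 = 3
x = (6×5×15 + 3×37×3) mod 185 = 43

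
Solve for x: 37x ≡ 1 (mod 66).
25

gcd(37, 66) = 1, so the inverse exists.
Extended Euclidean algorithm on (66, 37):
66 = 1 × 37 + 29  ⟹  29 = (1)·66 + (-1)·37
37 = 1 × 29 + 8  ⟹  8 = (-1)·66 + (2)·37
29 = 3 × 8 + 5  ⟹  5 = (4)·66 + (-7)·37
8 = 1 × 5 + 3  ⟹  3 = (-5)·66 + (9)·37
5 = 1 × 3 + 2  ⟹  2 = (9)·66 + (-16)·37
3 = 1 × 2 + 1  ⟹  1 = (-14)·66 + (25)·37
So (25)·37 ≡ 1 (mod 66), i.e. 37^(-1) ≡ 25 (mod 66).
Check: 37 × 25 = 925 ≡ 1 (mod 66)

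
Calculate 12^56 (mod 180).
36

Repeated squaring. Binary of 56 = 111000.
12^1 ≡ 12 (mod 180); 12^2 ≡ 144 (mod 180); 12^4 ≡ 36 (mod 180); 12^8 ≡ 36 (mod 180); 12^16 ≡ 36 (mod 180); 12^32 ≡ 36 (mod 180)
12^56 = 12^8 × 12^16 × 12^32 ≡ 36 (mod 180)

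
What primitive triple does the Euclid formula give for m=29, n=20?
(441, 1160, 1241)

Euclid's formula: a = m² - n², b = 2mn, c = m² + n²
m = 29, n = 20
a = 29² - 20² = 841 - 400 = 441
b = 2 × 29 × 20 = 1160
c = 29² + 20² = 841 + 400 = 1241
Verification: 441² + 1160² = 194481 + 1345600 = 1540081 = 1241² ✓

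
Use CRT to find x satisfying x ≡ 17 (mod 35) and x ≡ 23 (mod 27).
752

Using Chinese Remainder Theorem:
M = 35 × 27 = 945
M1 = 27, M2 = 35
y1 = 27^(-1) mod 35 = 13
y2 = 35^(-1) mod 27 = 17
x = (17×27×13 + 23×35×17) mod 945 = 752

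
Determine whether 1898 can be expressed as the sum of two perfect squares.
7² + 43² (a=7, b=43)

Factorization: 1898 = 2 × 13 × 73
By Fermat: n is sum of two squares iff every prime p ≡ 3 (mod 4) appears to even power.
All primes ≡ 3 (mod 4) appear to even power.
Search a = 0, 1, 2, … for 1898 - a² a perfect square: first hit at a = 7: 1898 - 49 = 1849 = 43².
1898 = 7² + 43² = 49 + 1849 ✓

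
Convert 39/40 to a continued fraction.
[0; 1, 39]

Euclidean algorithm steps:
39 = 0 × 40 + 39
40 = 1 × 39 + 1
39 = 39 × 1 + 0
Continued fraction: [0; 1, 39]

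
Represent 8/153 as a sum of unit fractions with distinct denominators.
1/20 + 1/438 + 1/223380

Greedy algorithm:
8/153: ceiling(153/8) = 20, use 1/20
7/3060: ceiling(3060/7) = 438, use 1/438
1/223380: ceiling(223380/1) = 223380, use 1/223380
Result: 8/153 = 1/20 + 1/438 + 1/223380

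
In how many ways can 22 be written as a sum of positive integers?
1002

p(n) counts ways to write n as a sum of positive integers (order ignored).
Euler's pentagonal recurrence: p(k) = p(k-1) + p(k-2) - p(k-5) - p(k-7) + p(k-12) + p(k-15) - ... (offsets j(3j∓1)/2, signs ++--, p(0)=1, p(<0)=0).
DP table for k = 0..21: p(0)=1, p(1)=1, p(2)=2, p(3)=3, p(4)=5, p(5)=7, p(6)=11, p(7)=15, p(8)=22, p(9)=30, p(10)=42, p(11)=56, p(12)=77, p(13)=101, p(14)=135, p(15)=176, p(16)=231, p(17)=297, p(18)=385, p(19)=490, p(20)=627, p(21)=792.
Final step: p(22) = p(21) + p(20) - p(17) - p(15) + p(10) + p(7) - p(0)
= 792 + 627 - 297 - 176 + 42 + 15 - 1
= 1002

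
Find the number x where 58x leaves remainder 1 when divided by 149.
18

gcd(58, 149) = 1, so the inverse exists.
Extended Euclidean algorithm on (149, 58):
149 = 2 × 58 + 33  ⟹  33 = (1)·149 + (-2)·58
58 = 1 × 33 + 25  ⟹  25 = (-1)·149 + (3)·58
33 = 1 × 25 + 8  ⟹  8 = (2)·149 + (-5)·58
25 = 3 × 8 + 1  ⟹  1 = (-7)·149 + (18)·58
So (18)·58 ≡ 1 (mod 149), i.e. 58^(-1) ≡ 18 (mod 149).
Check: 58 × 18 = 1044 ≡ 1 (mod 149)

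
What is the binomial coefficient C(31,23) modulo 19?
1

Using Lucas' theorem:
Write n=31 and k=23 in base 19:
n in base 19: [1, 12]
k in base 19: [1, 4]
C(31,23) mod 19 = ∏ C(n_i, k_i) mod 19
Digit binomials (mod 19): C(1,1) = 1; C(12,4) = 495 ≡ 1
Product: 1 × 1 = 1 ≡ 1 (mod 19)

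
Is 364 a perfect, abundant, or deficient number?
abundant

Proper divisors of 364: sum = 1 + 2 + 4 + 7 + 13 + 14 + 26 + 28 + 52 + 91 + 182 = 420
Since 420 > 364, 364 is abundant.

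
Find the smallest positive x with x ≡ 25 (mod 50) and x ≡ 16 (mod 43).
575

Using Chinese Remainder Theorem:
M = 50 × 43 = 2150
M1 = 43, M2 = 50
y1 = 43^(-1) mod 50 = 7
y2 = 50^(-1) mod 43 = 37
x = (25×43×7 + 16×50×37) mod 2150 = 575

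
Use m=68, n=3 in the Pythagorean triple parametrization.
(4615, 408, 4633)

Euclid's formula: a = m² - n², b = 2mn, c = m² + n²
m = 68, n = 3
a = 68² - 3² = 4624 - 9 = 4615
b = 2 × 68 × 3 = 408
c = 68² + 3² = 4624 + 9 = 4633
Verification: 4615² + 408² = 21298225 + 166464 = 21464689 = 4633² ✓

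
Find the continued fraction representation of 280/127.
[2; 4, 1, 7, 1, 2]

Euclidean algorithm steps:
280 = 2 × 127 + 26
127 = 4 × 26 + 23
26 = 1 × 23 + 3
23 = 7 × 3 + 2
3 = 1 × 2 + 1
2 = 2 × 1 + 0
Continued fraction: [2; 4, 1, 7, 1, 2]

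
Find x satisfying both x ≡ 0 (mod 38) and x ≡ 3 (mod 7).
38

Using Chinese Remainder Theorem:
M = 38 × 7 = 266
M1 = 7, M2 = 38
y1 = 7^(-1) mod 38 = 11
y2 = 38^(-1) mod 7 = 5
x = (0×7×11 + 3×38×5) mod 266 = 38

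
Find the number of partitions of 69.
3554345

p(n) counts ways to write n as a sum of positive integers (order ignored).
Euler's pentagonal recurrence: p(k) = p(k-1) + p(k-2) - p(k-5) - p(k-7) + p(k-12) + p(k-15) - ... (offsets j(3j∓1)/2, signs ++--, p(0)=1, p(<0)=0).
DP table for k = 0..68: p(0)=1, p(1)=1, p(2)=2, p(3)=3, p(4)=5, p(5)=7, p(6)=11, p(7)=15, p(8)=22, p(9)=30, p(10)=42, p(11)=56, p(12)=77, p(13)=101, p(14)=135, p(15)=176, p(16)=231, p(17)=297, p(18)=385, p(19)=490, p(20)=627, p(21)=792, p(22)=1002, p(23)=1255, p(24)=1575, p(25)=1958, p(26)=2436, p(27)=3010, p(28)=3718, p(29)=4565, p(30)=5604, p(31)=6842, p(32)=8349, p(33)=10143, p(34)=12310, p(35)=14883, p(36)=17977, p(37)=21637, p(38)=26015, p(39)=31185, p(40)=37338, p(41)=44583, p(42)=53174, p(43)=63261, p(44)=75175, p(45)=89134, p(46)=105558, p(47)=124754, p(48)=147273, p(49)=173525, p(50)=204226, p(51)=239943, p(52)=281589, p(53)=329931, p(54)=386155, p(55)=451276, p(56)=526823, p(57)=614154, p(58)=715220, p(59)=831820, p(60)=966467, p(61)=1121505, p(62)=1300156, p(63)=1505499, p(64)=1741630, p(65)=2012558, p(66)=2323520, p(67)=2679689, p(68)=3087735.
Final step: p(69) = p(68) + p(67) - p(64) - p(62) + p(57) + p(54) - p(47) - p(43) + p(34) + p(29) - p(18) - p(12)
= 3087735 + 2679689 - 1741630 - 1300156 + 614154 + 386155 - 124754 - 63261 + 12310 + 4565 - 385 - 77
= 3554345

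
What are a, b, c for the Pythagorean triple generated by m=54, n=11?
(2795, 1188, 3037)

Euclid's formula: a = m² - n², b = 2mn, c = m² + n²
m = 54, n = 11
a = 54² - 11² = 2916 - 121 = 2795
b = 2 × 54 × 11 = 1188
c = 54² + 11² = 2916 + 121 = 3037
Verification: 2795² + 1188² = 7812025 + 1411344 = 9223369 = 3037² ✓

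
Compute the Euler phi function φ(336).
96

336 = 2^4 × 3 × 7
φ(n) = n × ∏(1 - 1/p) for each prime p dividing n
φ(336) = 336 × (1 - 1/2) × (1 - 1/3) × (1 - 1/7) = 96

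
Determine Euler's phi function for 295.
232

295 = 5 × 59
φ(n) = n × ∏(1 - 1/p) for each prime p dividing n
φ(295) = 295 × (1 - 1/5) × (1 - 1/59) = 232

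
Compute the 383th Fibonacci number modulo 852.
493

Matrix identity: Q^n = [[F_(n+1), F_n], [F_n, F_(n-1)]] with Q = [[1,1],[1,0]].
n = 383 = 101111111₂. Square-and-multiply, entries mod 852:
Q^1 = [[1,1],[1,0]]
Q^2 = (Q^1)² = [[2,1],[1,1]]
Q^5 = (Q^2)²·Q = [[8,5],[5,3]]
Q^11 = (Q^5)²·Q = [[144,89],[89,55]]
Q^23 = (Q^11)²·Q = [[360,541],[541,671]]
Q^47 = (Q^23)²·Q = [[252,541],[541,563]]
Q^95 = (Q^47)²·Q = [[480,49],[49,431]]
Q^191 = (Q^95)²·Q = [[540,205],[205,335]]
Q^383 = (Q^191)²·Q = [[96,493],[493,455]]
F_383 mod 852 = Q^383[0][1] = 493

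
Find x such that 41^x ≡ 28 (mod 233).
78

Baby-step giant-step with step n = ⌈√233⌉ = 16.
Baby steps 41^j mod 233 (j:value) for j=0..15: 0:1, 1:41, 2:50, 3:186, 4:170, 5:213, 6:112, 7:165, 8:8, 9:95, 10:167, 11:90, 12:195, 13:73, 14:197, 15:155.
Giant-step multiplier: 41^(-16) ≡ 41^(232-16) = 41^216 ≡ 142 (mod 233).
Giant steps γ_i = 28·142^i mod 233: γ_0=28, γ_1=15, γ_2=33, γ_3=26, γ_4=197 (in table at j=14).
x = i·n + j = 4·16 + 14 = 78.
Check: 41^78 ≡ 28 (mod 233).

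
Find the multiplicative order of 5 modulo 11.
5

11 is prime, so ord(5) divides φ(11) = 10.
Divisors of 10: 1, 2, 5, 10.
Repeated squaring: 5^1 ≡ 5, 5^2 ≡ 3, 5^4 ≡ 9, 5^8 ≡ 4 (mod 11).
Test 5^d mod 11 for each divisor d in increasing order:
5^1 ≡ 5
5^2 ≡ 3
5^5 = 5^4·5^1 ≡ 1  ← first divisor giving 1
The order is 5.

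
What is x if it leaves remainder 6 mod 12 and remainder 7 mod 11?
18

Using Chinese Remainder Theorem:
M = 12 × 11 = 132
M1 = 11, M2 = 12
y1 = 11^(-1) mod 12 = 11
y2 = 12^(-1) mod 11 = 1
x = (6×11×11 + 7×12×1) mod 132 = 18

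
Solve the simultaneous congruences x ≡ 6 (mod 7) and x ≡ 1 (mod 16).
97

Using Chinese Remainder Theorem:
M = 7 × 16 = 112
M1 = 16, M2 = 7
y1 = 16^(-1) mod 7 = 4
y2 = 7^(-1) mod 16 = 7
x = (6×16×4 + 1×7×7) mod 112 = 97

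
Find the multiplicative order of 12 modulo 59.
29

59 is prime, so ord(12) divides φ(59) = 58.
Divisors of 58: 1, 2, 29, 58.
Repeated squaring: 12^1 ≡ 12, 12^2 ≡ 26, 12^4 ≡ 27, 12^8 ≡ 21, 12^16 ≡ 28, 12^32 ≡ 17 (mod 59).
Test 12^d mod 59 for each divisor d in increasing order:
12^1 ≡ 12
12^2 ≡ 26
12^29 = 12^16·12^8·12^4·12^1 ≡ 1  ← first divisor giving 1
The order is 29.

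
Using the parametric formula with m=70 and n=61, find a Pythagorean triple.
(1179, 8540, 8621)

Euclid's formula: a = m² - n², b = 2mn, c = m² + n²
m = 70, n = 61
a = 70² - 61² = 4900 - 3721 = 1179
b = 2 × 70 × 61 = 8540
c = 70² + 61² = 4900 + 3721 = 8621
Verification: 1179² + 8540² = 1390041 + 72931600 = 74321641 = 8621² ✓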